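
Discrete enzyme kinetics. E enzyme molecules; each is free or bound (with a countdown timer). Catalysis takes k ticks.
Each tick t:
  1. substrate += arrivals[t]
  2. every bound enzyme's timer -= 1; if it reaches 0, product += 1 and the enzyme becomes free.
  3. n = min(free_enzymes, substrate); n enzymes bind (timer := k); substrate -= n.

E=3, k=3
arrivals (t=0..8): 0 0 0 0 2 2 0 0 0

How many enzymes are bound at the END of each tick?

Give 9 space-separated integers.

t=0: arr=0 -> substrate=0 bound=0 product=0
t=1: arr=0 -> substrate=0 bound=0 product=0
t=2: arr=0 -> substrate=0 bound=0 product=0
t=3: arr=0 -> substrate=0 bound=0 product=0
t=4: arr=2 -> substrate=0 bound=2 product=0
t=5: arr=2 -> substrate=1 bound=3 product=0
t=6: arr=0 -> substrate=1 bound=3 product=0
t=7: arr=0 -> substrate=0 bound=2 product=2
t=8: arr=0 -> substrate=0 bound=1 product=3

Answer: 0 0 0 0 2 3 3 2 1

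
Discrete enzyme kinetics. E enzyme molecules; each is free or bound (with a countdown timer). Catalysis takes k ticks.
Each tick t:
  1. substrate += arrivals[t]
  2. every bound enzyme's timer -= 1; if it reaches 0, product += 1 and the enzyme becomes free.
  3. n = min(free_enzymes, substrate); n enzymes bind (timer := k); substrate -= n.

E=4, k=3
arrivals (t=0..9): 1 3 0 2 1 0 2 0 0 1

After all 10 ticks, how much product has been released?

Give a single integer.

t=0: arr=1 -> substrate=0 bound=1 product=0
t=1: arr=3 -> substrate=0 bound=4 product=0
t=2: arr=0 -> substrate=0 bound=4 product=0
t=3: arr=2 -> substrate=1 bound=4 product=1
t=4: arr=1 -> substrate=0 bound=3 product=4
t=5: arr=0 -> substrate=0 bound=3 product=4
t=6: arr=2 -> substrate=0 bound=4 product=5
t=7: arr=0 -> substrate=0 bound=2 product=7
t=8: arr=0 -> substrate=0 bound=2 product=7
t=9: arr=1 -> substrate=0 bound=1 product=9

Answer: 9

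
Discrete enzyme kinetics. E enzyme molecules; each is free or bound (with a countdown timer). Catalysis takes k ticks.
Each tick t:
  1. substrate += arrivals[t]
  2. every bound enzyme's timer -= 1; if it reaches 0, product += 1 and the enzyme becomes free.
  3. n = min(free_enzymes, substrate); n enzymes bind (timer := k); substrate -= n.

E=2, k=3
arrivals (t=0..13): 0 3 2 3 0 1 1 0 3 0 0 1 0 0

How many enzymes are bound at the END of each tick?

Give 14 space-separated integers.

Answer: 0 2 2 2 2 2 2 2 2 2 2 2 2 2

Derivation:
t=0: arr=0 -> substrate=0 bound=0 product=0
t=1: arr=3 -> substrate=1 bound=2 product=0
t=2: arr=2 -> substrate=3 bound=2 product=0
t=3: arr=3 -> substrate=6 bound=2 product=0
t=4: arr=0 -> substrate=4 bound=2 product=2
t=5: arr=1 -> substrate=5 bound=2 product=2
t=6: arr=1 -> substrate=6 bound=2 product=2
t=7: arr=0 -> substrate=4 bound=2 product=4
t=8: arr=3 -> substrate=7 bound=2 product=4
t=9: arr=0 -> substrate=7 bound=2 product=4
t=10: arr=0 -> substrate=5 bound=2 product=6
t=11: arr=1 -> substrate=6 bound=2 product=6
t=12: arr=0 -> substrate=6 bound=2 product=6
t=13: arr=0 -> substrate=4 bound=2 product=8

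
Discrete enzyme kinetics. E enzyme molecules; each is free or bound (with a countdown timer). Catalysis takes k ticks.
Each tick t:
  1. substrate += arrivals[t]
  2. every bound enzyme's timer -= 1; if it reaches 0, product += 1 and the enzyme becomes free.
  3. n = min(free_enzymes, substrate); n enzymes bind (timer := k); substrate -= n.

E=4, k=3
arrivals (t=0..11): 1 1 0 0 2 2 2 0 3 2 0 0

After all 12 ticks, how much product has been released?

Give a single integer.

Answer: 10

Derivation:
t=0: arr=1 -> substrate=0 bound=1 product=0
t=1: arr=1 -> substrate=0 bound=2 product=0
t=2: arr=0 -> substrate=0 bound=2 product=0
t=3: arr=0 -> substrate=0 bound=1 product=1
t=4: arr=2 -> substrate=0 bound=2 product=2
t=5: arr=2 -> substrate=0 bound=4 product=2
t=6: arr=2 -> substrate=2 bound=4 product=2
t=7: arr=0 -> substrate=0 bound=4 product=4
t=8: arr=3 -> substrate=1 bound=4 product=6
t=9: arr=2 -> substrate=3 bound=4 product=6
t=10: arr=0 -> substrate=1 bound=4 product=8
t=11: arr=0 -> substrate=0 bound=3 product=10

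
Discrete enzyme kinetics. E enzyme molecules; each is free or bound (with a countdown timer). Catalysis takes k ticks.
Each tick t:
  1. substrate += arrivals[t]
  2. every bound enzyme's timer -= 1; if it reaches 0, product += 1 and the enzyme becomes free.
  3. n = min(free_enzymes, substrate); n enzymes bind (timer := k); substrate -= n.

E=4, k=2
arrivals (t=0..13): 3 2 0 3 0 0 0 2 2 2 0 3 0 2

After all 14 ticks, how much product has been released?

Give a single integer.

Answer: 17

Derivation:
t=0: arr=3 -> substrate=0 bound=3 product=0
t=1: arr=2 -> substrate=1 bound=4 product=0
t=2: arr=0 -> substrate=0 bound=2 product=3
t=3: arr=3 -> substrate=0 bound=4 product=4
t=4: arr=0 -> substrate=0 bound=3 product=5
t=5: arr=0 -> substrate=0 bound=0 product=8
t=6: arr=0 -> substrate=0 bound=0 product=8
t=7: arr=2 -> substrate=0 bound=2 product=8
t=8: arr=2 -> substrate=0 bound=4 product=8
t=9: arr=2 -> substrate=0 bound=4 product=10
t=10: arr=0 -> substrate=0 bound=2 product=12
t=11: arr=3 -> substrate=0 bound=3 product=14
t=12: arr=0 -> substrate=0 bound=3 product=14
t=13: arr=2 -> substrate=0 bound=2 product=17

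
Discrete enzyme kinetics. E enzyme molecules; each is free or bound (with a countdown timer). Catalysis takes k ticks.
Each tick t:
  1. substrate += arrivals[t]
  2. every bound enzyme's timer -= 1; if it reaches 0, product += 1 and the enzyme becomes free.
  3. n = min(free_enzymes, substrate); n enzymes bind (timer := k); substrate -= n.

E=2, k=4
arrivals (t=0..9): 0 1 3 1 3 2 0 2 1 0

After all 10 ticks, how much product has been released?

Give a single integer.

Answer: 3

Derivation:
t=0: arr=0 -> substrate=0 bound=0 product=0
t=1: arr=1 -> substrate=0 bound=1 product=0
t=2: arr=3 -> substrate=2 bound=2 product=0
t=3: arr=1 -> substrate=3 bound=2 product=0
t=4: arr=3 -> substrate=6 bound=2 product=0
t=5: arr=2 -> substrate=7 bound=2 product=1
t=6: arr=0 -> substrate=6 bound=2 product=2
t=7: arr=2 -> substrate=8 bound=2 product=2
t=8: arr=1 -> substrate=9 bound=2 product=2
t=9: arr=0 -> substrate=8 bound=2 product=3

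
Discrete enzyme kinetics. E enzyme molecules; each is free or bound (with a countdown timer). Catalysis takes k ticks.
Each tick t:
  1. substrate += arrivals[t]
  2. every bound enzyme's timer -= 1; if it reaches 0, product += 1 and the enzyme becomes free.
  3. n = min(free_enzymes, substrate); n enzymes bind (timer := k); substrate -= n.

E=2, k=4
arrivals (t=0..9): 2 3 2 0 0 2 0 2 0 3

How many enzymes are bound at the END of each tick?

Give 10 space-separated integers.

t=0: arr=2 -> substrate=0 bound=2 product=0
t=1: arr=3 -> substrate=3 bound=2 product=0
t=2: arr=2 -> substrate=5 bound=2 product=0
t=3: arr=0 -> substrate=5 bound=2 product=0
t=4: arr=0 -> substrate=3 bound=2 product=2
t=5: arr=2 -> substrate=5 bound=2 product=2
t=6: arr=0 -> substrate=5 bound=2 product=2
t=7: arr=2 -> substrate=7 bound=2 product=2
t=8: arr=0 -> substrate=5 bound=2 product=4
t=9: arr=3 -> substrate=8 bound=2 product=4

Answer: 2 2 2 2 2 2 2 2 2 2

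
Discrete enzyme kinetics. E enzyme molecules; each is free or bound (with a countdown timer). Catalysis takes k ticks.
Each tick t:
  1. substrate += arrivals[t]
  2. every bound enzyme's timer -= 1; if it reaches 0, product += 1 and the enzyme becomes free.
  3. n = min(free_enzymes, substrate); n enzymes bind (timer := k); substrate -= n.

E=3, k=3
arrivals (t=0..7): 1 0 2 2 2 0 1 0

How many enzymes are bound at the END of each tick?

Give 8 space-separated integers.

Answer: 1 1 3 3 3 3 3 3

Derivation:
t=0: arr=1 -> substrate=0 bound=1 product=0
t=1: arr=0 -> substrate=0 bound=1 product=0
t=2: arr=2 -> substrate=0 bound=3 product=0
t=3: arr=2 -> substrate=1 bound=3 product=1
t=4: arr=2 -> substrate=3 bound=3 product=1
t=5: arr=0 -> substrate=1 bound=3 product=3
t=6: arr=1 -> substrate=1 bound=3 product=4
t=7: arr=0 -> substrate=1 bound=3 product=4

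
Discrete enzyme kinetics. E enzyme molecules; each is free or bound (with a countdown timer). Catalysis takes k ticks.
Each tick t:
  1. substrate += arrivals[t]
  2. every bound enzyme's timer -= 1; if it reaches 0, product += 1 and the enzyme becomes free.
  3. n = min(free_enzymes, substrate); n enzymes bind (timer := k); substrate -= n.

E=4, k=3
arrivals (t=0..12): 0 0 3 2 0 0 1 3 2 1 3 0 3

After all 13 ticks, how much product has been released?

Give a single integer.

Answer: 10

Derivation:
t=0: arr=0 -> substrate=0 bound=0 product=0
t=1: arr=0 -> substrate=0 bound=0 product=0
t=2: arr=3 -> substrate=0 bound=3 product=0
t=3: arr=2 -> substrate=1 bound=4 product=0
t=4: arr=0 -> substrate=1 bound=4 product=0
t=5: arr=0 -> substrate=0 bound=2 product=3
t=6: arr=1 -> substrate=0 bound=2 product=4
t=7: arr=3 -> substrate=1 bound=4 product=4
t=8: arr=2 -> substrate=2 bound=4 product=5
t=9: arr=1 -> substrate=2 bound=4 product=6
t=10: arr=3 -> substrate=3 bound=4 product=8
t=11: arr=0 -> substrate=2 bound=4 product=9
t=12: arr=3 -> substrate=4 bound=4 product=10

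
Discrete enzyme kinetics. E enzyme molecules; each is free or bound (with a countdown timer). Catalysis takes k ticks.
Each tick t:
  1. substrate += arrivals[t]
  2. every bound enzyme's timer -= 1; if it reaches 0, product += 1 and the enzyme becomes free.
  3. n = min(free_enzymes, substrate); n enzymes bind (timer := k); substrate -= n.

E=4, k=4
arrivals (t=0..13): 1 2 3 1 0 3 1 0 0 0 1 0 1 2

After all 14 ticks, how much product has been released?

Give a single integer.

t=0: arr=1 -> substrate=0 bound=1 product=0
t=1: arr=2 -> substrate=0 bound=3 product=0
t=2: arr=3 -> substrate=2 bound=4 product=0
t=3: arr=1 -> substrate=3 bound=4 product=0
t=4: arr=0 -> substrate=2 bound=4 product=1
t=5: arr=3 -> substrate=3 bound=4 product=3
t=6: arr=1 -> substrate=3 bound=4 product=4
t=7: arr=0 -> substrate=3 bound=4 product=4
t=8: arr=0 -> substrate=2 bound=4 product=5
t=9: arr=0 -> substrate=0 bound=4 product=7
t=10: arr=1 -> substrate=0 bound=4 product=8
t=11: arr=0 -> substrate=0 bound=4 product=8
t=12: arr=1 -> substrate=0 bound=4 product=9
t=13: arr=2 -> substrate=0 bound=4 product=11

Answer: 11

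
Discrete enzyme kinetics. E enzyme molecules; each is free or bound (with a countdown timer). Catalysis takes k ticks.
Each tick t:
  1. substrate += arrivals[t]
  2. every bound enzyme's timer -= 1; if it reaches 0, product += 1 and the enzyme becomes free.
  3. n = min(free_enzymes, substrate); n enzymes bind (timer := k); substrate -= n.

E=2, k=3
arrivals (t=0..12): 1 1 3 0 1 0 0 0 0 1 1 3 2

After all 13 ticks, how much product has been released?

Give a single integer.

t=0: arr=1 -> substrate=0 bound=1 product=0
t=1: arr=1 -> substrate=0 bound=2 product=0
t=2: arr=3 -> substrate=3 bound=2 product=0
t=3: arr=0 -> substrate=2 bound=2 product=1
t=4: arr=1 -> substrate=2 bound=2 product=2
t=5: arr=0 -> substrate=2 bound=2 product=2
t=6: arr=0 -> substrate=1 bound=2 product=3
t=7: arr=0 -> substrate=0 bound=2 product=4
t=8: arr=0 -> substrate=0 bound=2 product=4
t=9: arr=1 -> substrate=0 bound=2 product=5
t=10: arr=1 -> substrate=0 bound=2 product=6
t=11: arr=3 -> substrate=3 bound=2 product=6
t=12: arr=2 -> substrate=4 bound=2 product=7

Answer: 7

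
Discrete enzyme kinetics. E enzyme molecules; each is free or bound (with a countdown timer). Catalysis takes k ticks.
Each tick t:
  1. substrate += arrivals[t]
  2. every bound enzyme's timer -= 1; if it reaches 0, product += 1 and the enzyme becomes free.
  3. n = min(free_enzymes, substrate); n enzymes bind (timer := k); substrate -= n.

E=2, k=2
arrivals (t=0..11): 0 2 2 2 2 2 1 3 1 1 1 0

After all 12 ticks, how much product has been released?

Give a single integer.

t=0: arr=0 -> substrate=0 bound=0 product=0
t=1: arr=2 -> substrate=0 bound=2 product=0
t=2: arr=2 -> substrate=2 bound=2 product=0
t=3: arr=2 -> substrate=2 bound=2 product=2
t=4: arr=2 -> substrate=4 bound=2 product=2
t=5: arr=2 -> substrate=4 bound=2 product=4
t=6: arr=1 -> substrate=5 bound=2 product=4
t=7: arr=3 -> substrate=6 bound=2 product=6
t=8: arr=1 -> substrate=7 bound=2 product=6
t=9: arr=1 -> substrate=6 bound=2 product=8
t=10: arr=1 -> substrate=7 bound=2 product=8
t=11: arr=0 -> substrate=5 bound=2 product=10

Answer: 10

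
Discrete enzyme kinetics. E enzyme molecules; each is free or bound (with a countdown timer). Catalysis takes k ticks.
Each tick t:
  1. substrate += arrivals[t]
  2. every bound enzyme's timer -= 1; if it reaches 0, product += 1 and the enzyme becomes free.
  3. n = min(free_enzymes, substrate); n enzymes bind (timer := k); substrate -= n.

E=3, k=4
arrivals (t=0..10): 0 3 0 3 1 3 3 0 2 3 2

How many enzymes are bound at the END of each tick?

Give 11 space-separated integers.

t=0: arr=0 -> substrate=0 bound=0 product=0
t=1: arr=3 -> substrate=0 bound=3 product=0
t=2: arr=0 -> substrate=0 bound=3 product=0
t=3: arr=3 -> substrate=3 bound=3 product=0
t=4: arr=1 -> substrate=4 bound=3 product=0
t=5: arr=3 -> substrate=4 bound=3 product=3
t=6: arr=3 -> substrate=7 bound=3 product=3
t=7: arr=0 -> substrate=7 bound=3 product=3
t=8: arr=2 -> substrate=9 bound=3 product=3
t=9: arr=3 -> substrate=9 bound=3 product=6
t=10: arr=2 -> substrate=11 bound=3 product=6

Answer: 0 3 3 3 3 3 3 3 3 3 3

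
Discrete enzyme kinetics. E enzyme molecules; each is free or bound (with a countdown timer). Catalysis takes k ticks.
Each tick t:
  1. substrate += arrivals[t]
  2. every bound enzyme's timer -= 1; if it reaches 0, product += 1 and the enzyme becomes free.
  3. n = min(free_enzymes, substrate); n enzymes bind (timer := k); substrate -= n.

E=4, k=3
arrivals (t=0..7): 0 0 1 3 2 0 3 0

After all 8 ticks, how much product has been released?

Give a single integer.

Answer: 4

Derivation:
t=0: arr=0 -> substrate=0 bound=0 product=0
t=1: arr=0 -> substrate=0 bound=0 product=0
t=2: arr=1 -> substrate=0 bound=1 product=0
t=3: arr=3 -> substrate=0 bound=4 product=0
t=4: arr=2 -> substrate=2 bound=4 product=0
t=5: arr=0 -> substrate=1 bound=4 product=1
t=6: arr=3 -> substrate=1 bound=4 product=4
t=7: arr=0 -> substrate=1 bound=4 product=4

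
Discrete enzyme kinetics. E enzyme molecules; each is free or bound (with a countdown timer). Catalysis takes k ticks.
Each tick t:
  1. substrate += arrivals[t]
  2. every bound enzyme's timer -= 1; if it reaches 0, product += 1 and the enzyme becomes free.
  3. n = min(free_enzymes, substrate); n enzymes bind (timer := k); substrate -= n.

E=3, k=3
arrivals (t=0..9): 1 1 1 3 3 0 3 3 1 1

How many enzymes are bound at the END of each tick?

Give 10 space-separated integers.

t=0: arr=1 -> substrate=0 bound=1 product=0
t=1: arr=1 -> substrate=0 bound=2 product=0
t=2: arr=1 -> substrate=0 bound=3 product=0
t=3: arr=3 -> substrate=2 bound=3 product=1
t=4: arr=3 -> substrate=4 bound=3 product=2
t=5: arr=0 -> substrate=3 bound=3 product=3
t=6: arr=3 -> substrate=5 bound=3 product=4
t=7: arr=3 -> substrate=7 bound=3 product=5
t=8: arr=1 -> substrate=7 bound=3 product=6
t=9: arr=1 -> substrate=7 bound=3 product=7

Answer: 1 2 3 3 3 3 3 3 3 3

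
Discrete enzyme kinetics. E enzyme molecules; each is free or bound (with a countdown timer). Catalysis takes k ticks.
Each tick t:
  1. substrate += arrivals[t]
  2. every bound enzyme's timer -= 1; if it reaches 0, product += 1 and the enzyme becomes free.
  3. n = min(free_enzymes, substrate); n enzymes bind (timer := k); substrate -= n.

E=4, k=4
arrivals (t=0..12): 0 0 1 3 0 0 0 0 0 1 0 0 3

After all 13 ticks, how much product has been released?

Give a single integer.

t=0: arr=0 -> substrate=0 bound=0 product=0
t=1: arr=0 -> substrate=0 bound=0 product=0
t=2: arr=1 -> substrate=0 bound=1 product=0
t=3: arr=3 -> substrate=0 bound=4 product=0
t=4: arr=0 -> substrate=0 bound=4 product=0
t=5: arr=0 -> substrate=0 bound=4 product=0
t=6: arr=0 -> substrate=0 bound=3 product=1
t=7: arr=0 -> substrate=0 bound=0 product=4
t=8: arr=0 -> substrate=0 bound=0 product=4
t=9: arr=1 -> substrate=0 bound=1 product=4
t=10: arr=0 -> substrate=0 bound=1 product=4
t=11: arr=0 -> substrate=0 bound=1 product=4
t=12: arr=3 -> substrate=0 bound=4 product=4

Answer: 4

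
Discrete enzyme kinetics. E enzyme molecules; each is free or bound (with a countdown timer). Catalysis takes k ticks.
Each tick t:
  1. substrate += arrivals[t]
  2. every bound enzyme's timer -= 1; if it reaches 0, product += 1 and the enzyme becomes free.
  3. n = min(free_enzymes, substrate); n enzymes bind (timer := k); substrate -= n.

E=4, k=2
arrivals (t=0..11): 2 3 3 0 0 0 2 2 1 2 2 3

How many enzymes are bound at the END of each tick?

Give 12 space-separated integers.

Answer: 2 4 4 4 2 0 2 4 3 3 4 4

Derivation:
t=0: arr=2 -> substrate=0 bound=2 product=0
t=1: arr=3 -> substrate=1 bound=4 product=0
t=2: arr=3 -> substrate=2 bound=4 product=2
t=3: arr=0 -> substrate=0 bound=4 product=4
t=4: arr=0 -> substrate=0 bound=2 product=6
t=5: arr=0 -> substrate=0 bound=0 product=8
t=6: arr=2 -> substrate=0 bound=2 product=8
t=7: arr=2 -> substrate=0 bound=4 product=8
t=8: arr=1 -> substrate=0 bound=3 product=10
t=9: arr=2 -> substrate=0 bound=3 product=12
t=10: arr=2 -> substrate=0 bound=4 product=13
t=11: arr=3 -> substrate=1 bound=4 product=15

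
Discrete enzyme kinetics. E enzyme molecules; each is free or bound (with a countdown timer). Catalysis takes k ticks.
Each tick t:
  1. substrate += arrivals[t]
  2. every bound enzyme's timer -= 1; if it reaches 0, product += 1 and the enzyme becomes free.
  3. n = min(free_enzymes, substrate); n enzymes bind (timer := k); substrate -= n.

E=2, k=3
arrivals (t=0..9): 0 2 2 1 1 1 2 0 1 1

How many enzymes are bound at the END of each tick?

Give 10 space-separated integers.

t=0: arr=0 -> substrate=0 bound=0 product=0
t=1: arr=2 -> substrate=0 bound=2 product=0
t=2: arr=2 -> substrate=2 bound=2 product=0
t=3: arr=1 -> substrate=3 bound=2 product=0
t=4: arr=1 -> substrate=2 bound=2 product=2
t=5: arr=1 -> substrate=3 bound=2 product=2
t=6: arr=2 -> substrate=5 bound=2 product=2
t=7: arr=0 -> substrate=3 bound=2 product=4
t=8: arr=1 -> substrate=4 bound=2 product=4
t=9: arr=1 -> substrate=5 bound=2 product=4

Answer: 0 2 2 2 2 2 2 2 2 2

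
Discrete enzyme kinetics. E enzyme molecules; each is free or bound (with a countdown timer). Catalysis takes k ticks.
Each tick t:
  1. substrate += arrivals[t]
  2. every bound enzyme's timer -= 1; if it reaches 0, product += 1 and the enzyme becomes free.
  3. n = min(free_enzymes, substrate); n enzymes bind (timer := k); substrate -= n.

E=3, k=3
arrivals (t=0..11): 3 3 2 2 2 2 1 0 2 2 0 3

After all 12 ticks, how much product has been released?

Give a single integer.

t=0: arr=3 -> substrate=0 bound=3 product=0
t=1: arr=3 -> substrate=3 bound=3 product=0
t=2: arr=2 -> substrate=5 bound=3 product=0
t=3: arr=2 -> substrate=4 bound=3 product=3
t=4: arr=2 -> substrate=6 bound=3 product=3
t=5: arr=2 -> substrate=8 bound=3 product=3
t=6: arr=1 -> substrate=6 bound=3 product=6
t=7: arr=0 -> substrate=6 bound=3 product=6
t=8: arr=2 -> substrate=8 bound=3 product=6
t=9: arr=2 -> substrate=7 bound=3 product=9
t=10: arr=0 -> substrate=7 bound=3 product=9
t=11: arr=3 -> substrate=10 bound=3 product=9

Answer: 9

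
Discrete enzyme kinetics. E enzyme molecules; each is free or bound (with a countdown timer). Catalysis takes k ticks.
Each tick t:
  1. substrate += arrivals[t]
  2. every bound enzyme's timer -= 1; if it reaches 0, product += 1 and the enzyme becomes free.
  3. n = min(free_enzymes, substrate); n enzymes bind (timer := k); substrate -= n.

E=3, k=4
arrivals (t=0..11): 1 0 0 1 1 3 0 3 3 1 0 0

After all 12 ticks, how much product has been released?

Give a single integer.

t=0: arr=1 -> substrate=0 bound=1 product=0
t=1: arr=0 -> substrate=0 bound=1 product=0
t=2: arr=0 -> substrate=0 bound=1 product=0
t=3: arr=1 -> substrate=0 bound=2 product=0
t=4: arr=1 -> substrate=0 bound=2 product=1
t=5: arr=3 -> substrate=2 bound=3 product=1
t=6: arr=0 -> substrate=2 bound=3 product=1
t=7: arr=3 -> substrate=4 bound=3 product=2
t=8: arr=3 -> substrate=6 bound=3 product=3
t=9: arr=1 -> substrate=6 bound=3 product=4
t=10: arr=0 -> substrate=6 bound=3 product=4
t=11: arr=0 -> substrate=5 bound=3 product=5

Answer: 5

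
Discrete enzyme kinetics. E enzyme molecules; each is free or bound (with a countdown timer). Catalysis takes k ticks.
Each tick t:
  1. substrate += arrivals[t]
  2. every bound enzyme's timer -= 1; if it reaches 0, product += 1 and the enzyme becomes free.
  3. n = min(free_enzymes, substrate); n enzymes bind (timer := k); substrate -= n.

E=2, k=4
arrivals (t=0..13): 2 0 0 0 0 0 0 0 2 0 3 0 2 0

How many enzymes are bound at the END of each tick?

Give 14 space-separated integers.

t=0: arr=2 -> substrate=0 bound=2 product=0
t=1: arr=0 -> substrate=0 bound=2 product=0
t=2: arr=0 -> substrate=0 bound=2 product=0
t=3: arr=0 -> substrate=0 bound=2 product=0
t=4: arr=0 -> substrate=0 bound=0 product=2
t=5: arr=0 -> substrate=0 bound=0 product=2
t=6: arr=0 -> substrate=0 bound=0 product=2
t=7: arr=0 -> substrate=0 bound=0 product=2
t=8: arr=2 -> substrate=0 bound=2 product=2
t=9: arr=0 -> substrate=0 bound=2 product=2
t=10: arr=3 -> substrate=3 bound=2 product=2
t=11: arr=0 -> substrate=3 bound=2 product=2
t=12: arr=2 -> substrate=3 bound=2 product=4
t=13: arr=0 -> substrate=3 bound=2 product=4

Answer: 2 2 2 2 0 0 0 0 2 2 2 2 2 2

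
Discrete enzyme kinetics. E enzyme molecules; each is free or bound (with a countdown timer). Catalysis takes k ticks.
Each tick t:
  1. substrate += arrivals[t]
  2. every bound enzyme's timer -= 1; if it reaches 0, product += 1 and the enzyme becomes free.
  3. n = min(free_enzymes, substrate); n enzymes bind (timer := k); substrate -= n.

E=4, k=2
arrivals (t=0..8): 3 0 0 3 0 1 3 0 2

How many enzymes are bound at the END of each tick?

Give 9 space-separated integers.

t=0: arr=3 -> substrate=0 bound=3 product=0
t=1: arr=0 -> substrate=0 bound=3 product=0
t=2: arr=0 -> substrate=0 bound=0 product=3
t=3: arr=3 -> substrate=0 bound=3 product=3
t=4: arr=0 -> substrate=0 bound=3 product=3
t=5: arr=1 -> substrate=0 bound=1 product=6
t=6: arr=3 -> substrate=0 bound=4 product=6
t=7: arr=0 -> substrate=0 bound=3 product=7
t=8: arr=2 -> substrate=0 bound=2 product=10

Answer: 3 3 0 3 3 1 4 3 2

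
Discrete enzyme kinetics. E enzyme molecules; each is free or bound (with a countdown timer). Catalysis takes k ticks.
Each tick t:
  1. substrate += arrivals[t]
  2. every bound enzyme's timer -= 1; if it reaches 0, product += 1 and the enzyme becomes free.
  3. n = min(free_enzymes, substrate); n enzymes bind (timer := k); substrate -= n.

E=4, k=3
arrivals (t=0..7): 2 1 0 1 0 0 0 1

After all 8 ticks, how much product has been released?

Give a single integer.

t=0: arr=2 -> substrate=0 bound=2 product=0
t=1: arr=1 -> substrate=0 bound=3 product=0
t=2: arr=0 -> substrate=0 bound=3 product=0
t=3: arr=1 -> substrate=0 bound=2 product=2
t=4: arr=0 -> substrate=0 bound=1 product=3
t=5: arr=0 -> substrate=0 bound=1 product=3
t=6: arr=0 -> substrate=0 bound=0 product=4
t=7: arr=1 -> substrate=0 bound=1 product=4

Answer: 4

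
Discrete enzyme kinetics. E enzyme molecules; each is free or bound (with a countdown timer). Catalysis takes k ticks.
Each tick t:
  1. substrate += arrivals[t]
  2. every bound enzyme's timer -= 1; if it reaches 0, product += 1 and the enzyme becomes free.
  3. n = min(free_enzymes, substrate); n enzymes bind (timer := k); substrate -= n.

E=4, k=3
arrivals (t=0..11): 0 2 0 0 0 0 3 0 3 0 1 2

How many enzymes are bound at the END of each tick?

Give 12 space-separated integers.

t=0: arr=0 -> substrate=0 bound=0 product=0
t=1: arr=2 -> substrate=0 bound=2 product=0
t=2: arr=0 -> substrate=0 bound=2 product=0
t=3: arr=0 -> substrate=0 bound=2 product=0
t=4: arr=0 -> substrate=0 bound=0 product=2
t=5: arr=0 -> substrate=0 bound=0 product=2
t=6: arr=3 -> substrate=0 bound=3 product=2
t=7: arr=0 -> substrate=0 bound=3 product=2
t=8: arr=3 -> substrate=2 bound=4 product=2
t=9: arr=0 -> substrate=0 bound=3 product=5
t=10: arr=1 -> substrate=0 bound=4 product=5
t=11: arr=2 -> substrate=1 bound=4 product=6

Answer: 0 2 2 2 0 0 3 3 4 3 4 4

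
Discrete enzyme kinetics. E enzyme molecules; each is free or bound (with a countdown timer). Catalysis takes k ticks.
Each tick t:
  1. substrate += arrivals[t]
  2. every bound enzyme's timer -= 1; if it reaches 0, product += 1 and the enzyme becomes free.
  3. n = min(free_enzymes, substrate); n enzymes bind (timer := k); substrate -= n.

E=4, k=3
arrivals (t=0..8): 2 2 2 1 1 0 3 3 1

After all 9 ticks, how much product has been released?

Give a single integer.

t=0: arr=2 -> substrate=0 bound=2 product=0
t=1: arr=2 -> substrate=0 bound=4 product=0
t=2: arr=2 -> substrate=2 bound=4 product=0
t=3: arr=1 -> substrate=1 bound=4 product=2
t=4: arr=1 -> substrate=0 bound=4 product=4
t=5: arr=0 -> substrate=0 bound=4 product=4
t=6: arr=3 -> substrate=1 bound=4 product=6
t=7: arr=3 -> substrate=2 bound=4 product=8
t=8: arr=1 -> substrate=3 bound=4 product=8

Answer: 8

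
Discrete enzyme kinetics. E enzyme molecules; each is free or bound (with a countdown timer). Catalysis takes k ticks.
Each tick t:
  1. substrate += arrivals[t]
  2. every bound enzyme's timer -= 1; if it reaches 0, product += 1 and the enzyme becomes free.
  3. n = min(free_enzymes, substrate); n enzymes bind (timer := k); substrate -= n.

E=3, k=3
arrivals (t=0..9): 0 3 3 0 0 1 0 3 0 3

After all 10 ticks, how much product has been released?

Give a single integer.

t=0: arr=0 -> substrate=0 bound=0 product=0
t=1: arr=3 -> substrate=0 bound=3 product=0
t=2: arr=3 -> substrate=3 bound=3 product=0
t=3: arr=0 -> substrate=3 bound=3 product=0
t=4: arr=0 -> substrate=0 bound=3 product=3
t=5: arr=1 -> substrate=1 bound=3 product=3
t=6: arr=0 -> substrate=1 bound=3 product=3
t=7: arr=3 -> substrate=1 bound=3 product=6
t=8: arr=0 -> substrate=1 bound=3 product=6
t=9: arr=3 -> substrate=4 bound=3 product=6

Answer: 6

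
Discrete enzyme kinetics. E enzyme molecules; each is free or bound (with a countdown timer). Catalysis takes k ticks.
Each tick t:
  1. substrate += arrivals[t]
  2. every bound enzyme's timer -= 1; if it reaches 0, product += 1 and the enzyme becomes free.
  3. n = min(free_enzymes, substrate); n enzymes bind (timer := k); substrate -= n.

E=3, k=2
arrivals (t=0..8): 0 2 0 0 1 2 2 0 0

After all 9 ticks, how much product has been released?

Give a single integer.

Answer: 6

Derivation:
t=0: arr=0 -> substrate=0 bound=0 product=0
t=1: arr=2 -> substrate=0 bound=2 product=0
t=2: arr=0 -> substrate=0 bound=2 product=0
t=3: arr=0 -> substrate=0 bound=0 product=2
t=4: arr=1 -> substrate=0 bound=1 product=2
t=5: arr=2 -> substrate=0 bound=3 product=2
t=6: arr=2 -> substrate=1 bound=3 product=3
t=7: arr=0 -> substrate=0 bound=2 product=5
t=8: arr=0 -> substrate=0 bound=1 product=6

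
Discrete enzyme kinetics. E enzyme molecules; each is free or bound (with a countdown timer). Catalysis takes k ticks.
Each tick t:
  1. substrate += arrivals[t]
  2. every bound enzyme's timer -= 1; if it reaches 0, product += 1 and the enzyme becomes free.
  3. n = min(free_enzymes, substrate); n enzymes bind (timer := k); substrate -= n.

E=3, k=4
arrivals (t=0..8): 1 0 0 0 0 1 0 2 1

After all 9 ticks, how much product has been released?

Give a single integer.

Answer: 1

Derivation:
t=0: arr=1 -> substrate=0 bound=1 product=0
t=1: arr=0 -> substrate=0 bound=1 product=0
t=2: arr=0 -> substrate=0 bound=1 product=0
t=3: arr=0 -> substrate=0 bound=1 product=0
t=4: arr=0 -> substrate=0 bound=0 product=1
t=5: arr=1 -> substrate=0 bound=1 product=1
t=6: arr=0 -> substrate=0 bound=1 product=1
t=7: arr=2 -> substrate=0 bound=3 product=1
t=8: arr=1 -> substrate=1 bound=3 product=1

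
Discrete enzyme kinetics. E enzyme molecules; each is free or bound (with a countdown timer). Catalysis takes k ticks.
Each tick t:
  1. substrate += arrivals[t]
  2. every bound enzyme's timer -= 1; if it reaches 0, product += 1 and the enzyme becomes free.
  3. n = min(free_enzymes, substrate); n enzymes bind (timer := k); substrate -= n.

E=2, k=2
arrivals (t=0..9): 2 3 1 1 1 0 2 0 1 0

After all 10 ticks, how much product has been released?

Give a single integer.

t=0: arr=2 -> substrate=0 bound=2 product=0
t=1: arr=3 -> substrate=3 bound=2 product=0
t=2: arr=1 -> substrate=2 bound=2 product=2
t=3: arr=1 -> substrate=3 bound=2 product=2
t=4: arr=1 -> substrate=2 bound=2 product=4
t=5: arr=0 -> substrate=2 bound=2 product=4
t=6: arr=2 -> substrate=2 bound=2 product=6
t=7: arr=0 -> substrate=2 bound=2 product=6
t=8: arr=1 -> substrate=1 bound=2 product=8
t=9: arr=0 -> substrate=1 bound=2 product=8

Answer: 8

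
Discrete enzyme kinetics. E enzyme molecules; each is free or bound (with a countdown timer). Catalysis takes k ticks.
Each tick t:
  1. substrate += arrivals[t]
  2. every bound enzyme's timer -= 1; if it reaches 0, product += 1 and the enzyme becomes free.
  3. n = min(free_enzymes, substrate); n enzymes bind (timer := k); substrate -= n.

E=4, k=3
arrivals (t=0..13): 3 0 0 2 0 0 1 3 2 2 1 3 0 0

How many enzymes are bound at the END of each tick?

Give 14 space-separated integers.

Answer: 3 3 3 2 2 2 1 4 4 4 4 4 4 4

Derivation:
t=0: arr=3 -> substrate=0 bound=3 product=0
t=1: arr=0 -> substrate=0 bound=3 product=0
t=2: arr=0 -> substrate=0 bound=3 product=0
t=3: arr=2 -> substrate=0 bound=2 product=3
t=4: arr=0 -> substrate=0 bound=2 product=3
t=5: arr=0 -> substrate=0 bound=2 product=3
t=6: arr=1 -> substrate=0 bound=1 product=5
t=7: arr=3 -> substrate=0 bound=4 product=5
t=8: arr=2 -> substrate=2 bound=4 product=5
t=9: arr=2 -> substrate=3 bound=4 product=6
t=10: arr=1 -> substrate=1 bound=4 product=9
t=11: arr=3 -> substrate=4 bound=4 product=9
t=12: arr=0 -> substrate=3 bound=4 product=10
t=13: arr=0 -> substrate=0 bound=4 product=13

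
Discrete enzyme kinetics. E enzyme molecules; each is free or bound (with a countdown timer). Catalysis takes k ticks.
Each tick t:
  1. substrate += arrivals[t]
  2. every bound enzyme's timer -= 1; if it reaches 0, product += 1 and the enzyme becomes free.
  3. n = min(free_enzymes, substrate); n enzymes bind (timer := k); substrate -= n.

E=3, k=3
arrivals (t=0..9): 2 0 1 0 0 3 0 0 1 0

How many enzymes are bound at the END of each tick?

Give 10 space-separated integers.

t=0: arr=2 -> substrate=0 bound=2 product=0
t=1: arr=0 -> substrate=0 bound=2 product=0
t=2: arr=1 -> substrate=0 bound=3 product=0
t=3: arr=0 -> substrate=0 bound=1 product=2
t=4: arr=0 -> substrate=0 bound=1 product=2
t=5: arr=3 -> substrate=0 bound=3 product=3
t=6: arr=0 -> substrate=0 bound=3 product=3
t=7: arr=0 -> substrate=0 bound=3 product=3
t=8: arr=1 -> substrate=0 bound=1 product=6
t=9: arr=0 -> substrate=0 bound=1 product=6

Answer: 2 2 3 1 1 3 3 3 1 1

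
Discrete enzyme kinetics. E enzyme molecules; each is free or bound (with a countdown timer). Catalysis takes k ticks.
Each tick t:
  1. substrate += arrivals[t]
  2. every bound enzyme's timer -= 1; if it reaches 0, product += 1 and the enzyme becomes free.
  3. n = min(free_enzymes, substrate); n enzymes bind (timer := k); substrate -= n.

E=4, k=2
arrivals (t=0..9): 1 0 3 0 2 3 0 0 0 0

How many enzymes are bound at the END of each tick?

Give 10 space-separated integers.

Answer: 1 1 3 3 2 4 3 1 0 0

Derivation:
t=0: arr=1 -> substrate=0 bound=1 product=0
t=1: arr=0 -> substrate=0 bound=1 product=0
t=2: arr=3 -> substrate=0 bound=3 product=1
t=3: arr=0 -> substrate=0 bound=3 product=1
t=4: arr=2 -> substrate=0 bound=2 product=4
t=5: arr=3 -> substrate=1 bound=4 product=4
t=6: arr=0 -> substrate=0 bound=3 product=6
t=7: arr=0 -> substrate=0 bound=1 product=8
t=8: arr=0 -> substrate=0 bound=0 product=9
t=9: arr=0 -> substrate=0 bound=0 product=9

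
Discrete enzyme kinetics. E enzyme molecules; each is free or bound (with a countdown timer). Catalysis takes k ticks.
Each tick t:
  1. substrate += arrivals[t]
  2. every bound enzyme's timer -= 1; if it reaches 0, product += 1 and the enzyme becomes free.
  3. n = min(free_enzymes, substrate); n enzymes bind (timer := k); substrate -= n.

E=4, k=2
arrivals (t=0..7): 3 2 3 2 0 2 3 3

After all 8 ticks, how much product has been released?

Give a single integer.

t=0: arr=3 -> substrate=0 bound=3 product=0
t=1: arr=2 -> substrate=1 bound=4 product=0
t=2: arr=3 -> substrate=1 bound=4 product=3
t=3: arr=2 -> substrate=2 bound=4 product=4
t=4: arr=0 -> substrate=0 bound=3 product=7
t=5: arr=2 -> substrate=0 bound=4 product=8
t=6: arr=3 -> substrate=1 bound=4 product=10
t=7: arr=3 -> substrate=2 bound=4 product=12

Answer: 12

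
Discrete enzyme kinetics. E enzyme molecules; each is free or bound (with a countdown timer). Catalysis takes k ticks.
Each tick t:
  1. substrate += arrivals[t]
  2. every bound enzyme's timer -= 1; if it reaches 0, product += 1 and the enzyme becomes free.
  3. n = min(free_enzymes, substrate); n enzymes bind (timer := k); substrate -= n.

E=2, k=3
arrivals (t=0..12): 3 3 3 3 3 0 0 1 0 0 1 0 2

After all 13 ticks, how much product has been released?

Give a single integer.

Answer: 8

Derivation:
t=0: arr=3 -> substrate=1 bound=2 product=0
t=1: arr=3 -> substrate=4 bound=2 product=0
t=2: arr=3 -> substrate=7 bound=2 product=0
t=3: arr=3 -> substrate=8 bound=2 product=2
t=4: arr=3 -> substrate=11 bound=2 product=2
t=5: arr=0 -> substrate=11 bound=2 product=2
t=6: arr=0 -> substrate=9 bound=2 product=4
t=7: arr=1 -> substrate=10 bound=2 product=4
t=8: arr=0 -> substrate=10 bound=2 product=4
t=9: arr=0 -> substrate=8 bound=2 product=6
t=10: arr=1 -> substrate=9 bound=2 product=6
t=11: arr=0 -> substrate=9 bound=2 product=6
t=12: arr=2 -> substrate=9 bound=2 product=8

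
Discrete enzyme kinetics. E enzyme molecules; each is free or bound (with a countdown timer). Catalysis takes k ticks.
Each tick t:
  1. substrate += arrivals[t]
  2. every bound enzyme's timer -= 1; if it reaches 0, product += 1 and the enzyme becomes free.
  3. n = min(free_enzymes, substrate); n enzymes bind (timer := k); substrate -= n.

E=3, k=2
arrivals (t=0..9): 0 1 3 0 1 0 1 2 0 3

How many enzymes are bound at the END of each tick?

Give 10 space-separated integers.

t=0: arr=0 -> substrate=0 bound=0 product=0
t=1: arr=1 -> substrate=0 bound=1 product=0
t=2: arr=3 -> substrate=1 bound=3 product=0
t=3: arr=0 -> substrate=0 bound=3 product=1
t=4: arr=1 -> substrate=0 bound=2 product=3
t=5: arr=0 -> substrate=0 bound=1 product=4
t=6: arr=1 -> substrate=0 bound=1 product=5
t=7: arr=2 -> substrate=0 bound=3 product=5
t=8: arr=0 -> substrate=0 bound=2 product=6
t=9: arr=3 -> substrate=0 bound=3 product=8

Answer: 0 1 3 3 2 1 1 3 2 3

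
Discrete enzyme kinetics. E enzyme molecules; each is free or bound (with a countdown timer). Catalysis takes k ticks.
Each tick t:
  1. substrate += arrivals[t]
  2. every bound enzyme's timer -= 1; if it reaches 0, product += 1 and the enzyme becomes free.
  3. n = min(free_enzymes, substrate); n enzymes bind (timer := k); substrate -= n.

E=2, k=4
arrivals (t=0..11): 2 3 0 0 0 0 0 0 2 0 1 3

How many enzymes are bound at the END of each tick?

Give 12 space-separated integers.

Answer: 2 2 2 2 2 2 2 2 2 2 2 2

Derivation:
t=0: arr=2 -> substrate=0 bound=2 product=0
t=1: arr=3 -> substrate=3 bound=2 product=0
t=2: arr=0 -> substrate=3 bound=2 product=0
t=3: arr=0 -> substrate=3 bound=2 product=0
t=4: arr=0 -> substrate=1 bound=2 product=2
t=5: arr=0 -> substrate=1 bound=2 product=2
t=6: arr=0 -> substrate=1 bound=2 product=2
t=7: arr=0 -> substrate=1 bound=2 product=2
t=8: arr=2 -> substrate=1 bound=2 product=4
t=9: arr=0 -> substrate=1 bound=2 product=4
t=10: arr=1 -> substrate=2 bound=2 product=4
t=11: arr=3 -> substrate=5 bound=2 product=4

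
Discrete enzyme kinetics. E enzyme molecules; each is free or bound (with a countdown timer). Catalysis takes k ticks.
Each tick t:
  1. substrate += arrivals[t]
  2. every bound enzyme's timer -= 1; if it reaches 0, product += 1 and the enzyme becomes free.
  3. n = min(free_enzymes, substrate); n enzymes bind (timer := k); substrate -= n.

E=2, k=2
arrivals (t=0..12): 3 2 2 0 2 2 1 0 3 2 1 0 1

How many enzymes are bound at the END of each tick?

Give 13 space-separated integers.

Answer: 2 2 2 2 2 2 2 2 2 2 2 2 2

Derivation:
t=0: arr=3 -> substrate=1 bound=2 product=0
t=1: arr=2 -> substrate=3 bound=2 product=0
t=2: arr=2 -> substrate=3 bound=2 product=2
t=3: arr=0 -> substrate=3 bound=2 product=2
t=4: arr=2 -> substrate=3 bound=2 product=4
t=5: arr=2 -> substrate=5 bound=2 product=4
t=6: arr=1 -> substrate=4 bound=2 product=6
t=7: arr=0 -> substrate=4 bound=2 product=6
t=8: arr=3 -> substrate=5 bound=2 product=8
t=9: arr=2 -> substrate=7 bound=2 product=8
t=10: arr=1 -> substrate=6 bound=2 product=10
t=11: arr=0 -> substrate=6 bound=2 product=10
t=12: arr=1 -> substrate=5 bound=2 product=12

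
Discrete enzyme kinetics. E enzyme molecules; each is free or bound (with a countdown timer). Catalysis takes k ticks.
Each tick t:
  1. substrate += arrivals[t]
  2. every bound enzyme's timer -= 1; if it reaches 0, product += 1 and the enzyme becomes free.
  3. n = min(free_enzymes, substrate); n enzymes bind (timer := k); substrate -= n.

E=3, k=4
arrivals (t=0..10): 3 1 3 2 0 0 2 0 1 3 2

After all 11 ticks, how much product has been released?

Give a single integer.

Answer: 6

Derivation:
t=0: arr=3 -> substrate=0 bound=3 product=0
t=1: arr=1 -> substrate=1 bound=3 product=0
t=2: arr=3 -> substrate=4 bound=3 product=0
t=3: arr=2 -> substrate=6 bound=3 product=0
t=4: arr=0 -> substrate=3 bound=3 product=3
t=5: arr=0 -> substrate=3 bound=3 product=3
t=6: arr=2 -> substrate=5 bound=3 product=3
t=7: arr=0 -> substrate=5 bound=3 product=3
t=8: arr=1 -> substrate=3 bound=3 product=6
t=9: arr=3 -> substrate=6 bound=3 product=6
t=10: arr=2 -> substrate=8 bound=3 product=6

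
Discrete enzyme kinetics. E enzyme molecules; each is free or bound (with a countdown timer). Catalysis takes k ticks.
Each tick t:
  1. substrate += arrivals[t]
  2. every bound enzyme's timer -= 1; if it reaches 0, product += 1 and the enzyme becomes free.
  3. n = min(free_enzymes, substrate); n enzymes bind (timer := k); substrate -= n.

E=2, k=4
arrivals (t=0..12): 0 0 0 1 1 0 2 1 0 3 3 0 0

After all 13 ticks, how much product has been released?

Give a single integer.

t=0: arr=0 -> substrate=0 bound=0 product=0
t=1: arr=0 -> substrate=0 bound=0 product=0
t=2: arr=0 -> substrate=0 bound=0 product=0
t=3: arr=1 -> substrate=0 bound=1 product=0
t=4: arr=1 -> substrate=0 bound=2 product=0
t=5: arr=0 -> substrate=0 bound=2 product=0
t=6: arr=2 -> substrate=2 bound=2 product=0
t=7: arr=1 -> substrate=2 bound=2 product=1
t=8: arr=0 -> substrate=1 bound=2 product=2
t=9: arr=3 -> substrate=4 bound=2 product=2
t=10: arr=3 -> substrate=7 bound=2 product=2
t=11: arr=0 -> substrate=6 bound=2 product=3
t=12: arr=0 -> substrate=5 bound=2 product=4

Answer: 4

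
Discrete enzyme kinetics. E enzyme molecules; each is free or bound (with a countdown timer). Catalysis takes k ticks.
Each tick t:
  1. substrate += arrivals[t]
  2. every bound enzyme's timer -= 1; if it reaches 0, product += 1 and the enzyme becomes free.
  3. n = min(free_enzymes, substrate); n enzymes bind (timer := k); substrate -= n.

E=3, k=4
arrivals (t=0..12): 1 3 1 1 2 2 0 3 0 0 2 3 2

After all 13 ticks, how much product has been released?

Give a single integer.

Answer: 7

Derivation:
t=0: arr=1 -> substrate=0 bound=1 product=0
t=1: arr=3 -> substrate=1 bound=3 product=0
t=2: arr=1 -> substrate=2 bound=3 product=0
t=3: arr=1 -> substrate=3 bound=3 product=0
t=4: arr=2 -> substrate=4 bound=3 product=1
t=5: arr=2 -> substrate=4 bound=3 product=3
t=6: arr=0 -> substrate=4 bound=3 product=3
t=7: arr=3 -> substrate=7 bound=3 product=3
t=8: arr=0 -> substrate=6 bound=3 product=4
t=9: arr=0 -> substrate=4 bound=3 product=6
t=10: arr=2 -> substrate=6 bound=3 product=6
t=11: arr=3 -> substrate=9 bound=3 product=6
t=12: arr=2 -> substrate=10 bound=3 product=7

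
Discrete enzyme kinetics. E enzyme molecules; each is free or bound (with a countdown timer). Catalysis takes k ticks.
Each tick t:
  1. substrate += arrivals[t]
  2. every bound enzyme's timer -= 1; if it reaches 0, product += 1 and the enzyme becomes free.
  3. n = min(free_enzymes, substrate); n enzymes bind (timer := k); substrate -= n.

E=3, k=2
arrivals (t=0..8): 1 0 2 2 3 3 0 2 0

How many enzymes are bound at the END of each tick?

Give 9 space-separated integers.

Answer: 1 1 2 3 3 3 3 3 3

Derivation:
t=0: arr=1 -> substrate=0 bound=1 product=0
t=1: arr=0 -> substrate=0 bound=1 product=0
t=2: arr=2 -> substrate=0 bound=2 product=1
t=3: arr=2 -> substrate=1 bound=3 product=1
t=4: arr=3 -> substrate=2 bound=3 product=3
t=5: arr=3 -> substrate=4 bound=3 product=4
t=6: arr=0 -> substrate=2 bound=3 product=6
t=7: arr=2 -> substrate=3 bound=3 product=7
t=8: arr=0 -> substrate=1 bound=3 product=9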